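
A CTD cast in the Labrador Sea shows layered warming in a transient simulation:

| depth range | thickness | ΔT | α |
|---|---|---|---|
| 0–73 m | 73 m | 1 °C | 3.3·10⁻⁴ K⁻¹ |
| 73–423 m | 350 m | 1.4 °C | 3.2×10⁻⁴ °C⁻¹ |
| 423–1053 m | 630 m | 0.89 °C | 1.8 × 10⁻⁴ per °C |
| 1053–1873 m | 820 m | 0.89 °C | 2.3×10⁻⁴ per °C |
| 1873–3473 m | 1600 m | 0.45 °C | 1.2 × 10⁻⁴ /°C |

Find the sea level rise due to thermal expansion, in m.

3.3×10⁻⁴ × 1 × 73 = 0.02409 m
Layer 2: 3.2×10⁻⁴ × 350 × 1.4 = 0.15680 m
423–1053 m: 0.89 × 630 × 1.8×10⁻⁴ = 0.100926 m
1053–1873 m: 0.89 × 820 × 2.3×10⁻⁴ = 0.167854 m
Layer 5: 1.2×10⁻⁴ × 1600 × 0.45 = 0.08640 m
Δh = 0.02409 + 0.15680 + 0.100926 + 0.167854 + 0.08640 = 0.53607 m

0.54 m of thermosteric rise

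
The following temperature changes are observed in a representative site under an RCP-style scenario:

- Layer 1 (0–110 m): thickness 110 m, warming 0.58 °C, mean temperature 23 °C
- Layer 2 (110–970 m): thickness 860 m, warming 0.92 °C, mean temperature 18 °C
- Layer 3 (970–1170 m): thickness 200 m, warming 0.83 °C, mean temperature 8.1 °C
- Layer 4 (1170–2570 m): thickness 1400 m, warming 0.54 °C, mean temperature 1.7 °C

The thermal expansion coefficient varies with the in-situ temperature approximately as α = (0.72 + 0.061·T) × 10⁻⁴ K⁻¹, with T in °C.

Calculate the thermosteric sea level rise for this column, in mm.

Layer 1: α = (0.72 + 0.061×23)×10⁻⁴ = 2.123×10⁻⁴ K⁻¹
Layer 2: α = (0.72 + 0.061×18)×10⁻⁴ = 1.818×10⁻⁴ K⁻¹
Layer 3: α = (0.72 + 0.061×8.1)×10⁻⁴ = 1.2141×10⁻⁴ K⁻¹
Layer 4: α = (0.72 + 0.061×1.7)×10⁻⁴ = 0.8237×10⁻⁴ K⁻¹
0–110 m: 2.123×10⁻⁴ × 110 × 0.58 = 0.01354474 m
110–970 m: 860 × 0.92 × 1.818×10⁻⁴ = 0.14384016 m
970–1170 m: 1.2141×10⁻⁴ × 0.83 × 200 = 0.02015406 m
0.54 × 0.8237×10⁻⁴ × 1400 = 0.06227172 m
Δh = 0.01354474 + 0.14384016 + 0.02015406 + 0.06227172 = 0.23981068 m

240 mm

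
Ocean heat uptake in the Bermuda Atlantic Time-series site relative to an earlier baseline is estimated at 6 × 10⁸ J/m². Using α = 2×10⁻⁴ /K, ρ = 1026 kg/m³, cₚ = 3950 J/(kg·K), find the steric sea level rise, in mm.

Δh ≈ 29.6 mm

Δh = αQ/(ρcₚ) = 2×10⁻⁴ × 6×10⁸ / (1026 × 3950) ≈ 0.02961 m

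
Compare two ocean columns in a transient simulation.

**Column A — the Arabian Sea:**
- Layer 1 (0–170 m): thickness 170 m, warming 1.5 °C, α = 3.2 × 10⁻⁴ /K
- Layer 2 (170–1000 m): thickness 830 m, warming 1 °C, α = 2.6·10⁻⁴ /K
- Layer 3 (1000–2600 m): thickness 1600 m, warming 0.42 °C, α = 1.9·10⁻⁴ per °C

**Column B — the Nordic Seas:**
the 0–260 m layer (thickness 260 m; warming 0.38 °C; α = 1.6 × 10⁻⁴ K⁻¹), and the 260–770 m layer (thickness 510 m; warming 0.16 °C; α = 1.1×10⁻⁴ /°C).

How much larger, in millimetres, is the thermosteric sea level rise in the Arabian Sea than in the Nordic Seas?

400 mm larger

A 1.5 × 3.2×10⁻⁴ × 170 = 0.08160 m
A 170–1000 m: 830 × 1 × 2.6×10⁻⁴ = 0.21580 m
A 1600 × 0.42 × 1.9×10⁻⁴ = 0.12768 m
A total: 0.42508 m
B Layer 1: 0.38 × 1.6×10⁻⁴ × 260 = 0.015808 m
B Layer 2: 0.16 × 1.1×10⁻⁴ × 510 = 0.008976 m
B total: 0.024784 m
Difference: 0.42508 − 0.024784 = 0.400296 m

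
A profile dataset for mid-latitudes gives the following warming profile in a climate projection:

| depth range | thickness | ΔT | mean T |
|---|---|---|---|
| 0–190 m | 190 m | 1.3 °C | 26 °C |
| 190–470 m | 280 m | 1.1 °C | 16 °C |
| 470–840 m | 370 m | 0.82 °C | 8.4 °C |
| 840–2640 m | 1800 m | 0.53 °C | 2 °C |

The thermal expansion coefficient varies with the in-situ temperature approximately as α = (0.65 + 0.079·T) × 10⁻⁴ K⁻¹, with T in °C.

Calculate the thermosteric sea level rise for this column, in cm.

24.3 cm

Layer 1: α = (0.65 + 0.079×26)×10⁻⁴ = 2.704×10⁻⁴ K⁻¹
Layer 2: α = (0.65 + 0.079×16)×10⁻⁴ = 1.914×10⁻⁴ K⁻¹
Layer 3: α = (0.65 + 0.079×8.4)×10⁻⁴ = 1.3136×10⁻⁴ K⁻¹
Layer 4: α = (0.65 + 0.079×2)×10⁻⁴ = 0.808×10⁻⁴ K⁻¹
0–190 m: 2.704×10⁻⁴ × 1.3 × 190 = 0.0667888 m
Layer 2: 1.914×10⁻⁴ × 1.1 × 280 = 0.0589512 m
Layer 3: 0.82 × 1.3136×10⁻⁴ × 370 = 0.039854624 m
1800 × 0.808×10⁻⁴ × 0.53 = 0.0770832 m
Δh = 0.0667888 + 0.0589512 + 0.039854624 + 0.0770832 = 0.242677824 m ≈ 24.3 cm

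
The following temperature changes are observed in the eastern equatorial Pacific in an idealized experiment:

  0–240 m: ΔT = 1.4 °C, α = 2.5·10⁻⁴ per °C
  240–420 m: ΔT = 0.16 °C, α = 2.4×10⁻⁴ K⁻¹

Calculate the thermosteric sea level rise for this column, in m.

0.0909 m of thermosteric rise

2.5×10⁻⁴ × 240 × 1.4 = 0.08400 m
0.16 × 180 × 2.4×10⁻⁴ = 0.006912 m
Δh = 0.08400 + 0.006912 = 0.090912 m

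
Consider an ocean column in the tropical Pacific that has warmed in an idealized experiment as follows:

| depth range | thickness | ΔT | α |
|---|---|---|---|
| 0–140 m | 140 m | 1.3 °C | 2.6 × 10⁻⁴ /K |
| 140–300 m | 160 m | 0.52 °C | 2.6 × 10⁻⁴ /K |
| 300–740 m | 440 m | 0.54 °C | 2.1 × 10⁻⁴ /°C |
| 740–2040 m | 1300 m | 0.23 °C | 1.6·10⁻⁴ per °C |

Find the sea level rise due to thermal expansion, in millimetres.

Δh ≈ 170 mm

140 × 2.6×10⁻⁴ × 1.3 = 0.04732 m
140–300 m: 160 × 2.6×10⁻⁴ × 0.52 = 0.021632 m
0.54 × 2.1×10⁻⁴ × 440 = 0.049896 m
1300 × 0.23 × 1.6×10⁻⁴ = 0.04784 m
Δh = 0.04732 + 0.021632 + 0.049896 + 0.04784 = 0.166688 m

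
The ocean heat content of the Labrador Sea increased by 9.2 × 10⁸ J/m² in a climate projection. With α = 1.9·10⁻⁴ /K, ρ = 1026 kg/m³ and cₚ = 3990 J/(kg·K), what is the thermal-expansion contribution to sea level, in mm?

42.7 mm of thermosteric rise

Δh = αQ/(ρcₚ) = 1.9×10⁻⁴ × 9.2×10⁸ / (1026 × 3990) ≈ 0.042699 m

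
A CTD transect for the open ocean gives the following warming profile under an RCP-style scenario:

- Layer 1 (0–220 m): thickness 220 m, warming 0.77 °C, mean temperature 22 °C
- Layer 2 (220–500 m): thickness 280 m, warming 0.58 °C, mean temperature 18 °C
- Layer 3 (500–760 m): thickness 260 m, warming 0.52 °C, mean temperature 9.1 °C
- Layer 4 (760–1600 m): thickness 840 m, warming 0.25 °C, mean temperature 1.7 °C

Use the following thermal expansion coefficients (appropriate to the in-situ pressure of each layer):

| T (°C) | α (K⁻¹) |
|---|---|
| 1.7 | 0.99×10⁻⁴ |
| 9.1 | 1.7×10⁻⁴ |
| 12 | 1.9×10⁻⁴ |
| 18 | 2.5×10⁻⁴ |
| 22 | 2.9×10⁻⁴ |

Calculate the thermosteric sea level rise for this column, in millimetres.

Layer 1 at 22 °C → α = 2.9×10⁻⁴ K⁻¹
Layer 2 at 18 °C → α = 2.5×10⁻⁴ K⁻¹
Layer 3 at 9.1 °C → α = 1.7×10⁻⁴ K⁻¹
Layer 4 at 1.7 °C → α = 0.99×10⁻⁴ K⁻¹
0–220 m: 2.9×10⁻⁴ × 0.77 × 220 = 0.049126 m
0.58 × 2.5×10⁻⁴ × 280 = 0.04060 m
0.52 × 1.7×10⁻⁴ × 260 = 0.022984 m
Layer 4: 0.25 × 0.99×10⁻⁴ × 840 = 0.02079 m
Δh = 0.049126 + 0.04060 + 0.022984 + 0.02079 = 0.13350 m

134 mm of thermosteric rise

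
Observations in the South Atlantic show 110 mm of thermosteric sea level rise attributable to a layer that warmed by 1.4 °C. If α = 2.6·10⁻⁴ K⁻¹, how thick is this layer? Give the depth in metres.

about 302 m

H = Δh/(αΔT) = 0.11 / (2.6×10⁻⁴ × 1.4) ≈ 302.2 m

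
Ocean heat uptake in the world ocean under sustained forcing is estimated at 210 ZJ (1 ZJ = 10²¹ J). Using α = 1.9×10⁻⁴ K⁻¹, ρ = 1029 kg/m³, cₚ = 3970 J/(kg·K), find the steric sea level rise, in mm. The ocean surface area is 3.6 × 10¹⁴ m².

Δh = 27.1 mm

Per unit area: Q = 210×10²¹ / (3.6×10¹⁴) ≈ 5.833×10⁸ J/m²
Δh = αQ/(ρcₚ) = 1.9×10⁻⁴ × 5.833×10⁸ / (1029 × 3970) ≈ 0.027129 m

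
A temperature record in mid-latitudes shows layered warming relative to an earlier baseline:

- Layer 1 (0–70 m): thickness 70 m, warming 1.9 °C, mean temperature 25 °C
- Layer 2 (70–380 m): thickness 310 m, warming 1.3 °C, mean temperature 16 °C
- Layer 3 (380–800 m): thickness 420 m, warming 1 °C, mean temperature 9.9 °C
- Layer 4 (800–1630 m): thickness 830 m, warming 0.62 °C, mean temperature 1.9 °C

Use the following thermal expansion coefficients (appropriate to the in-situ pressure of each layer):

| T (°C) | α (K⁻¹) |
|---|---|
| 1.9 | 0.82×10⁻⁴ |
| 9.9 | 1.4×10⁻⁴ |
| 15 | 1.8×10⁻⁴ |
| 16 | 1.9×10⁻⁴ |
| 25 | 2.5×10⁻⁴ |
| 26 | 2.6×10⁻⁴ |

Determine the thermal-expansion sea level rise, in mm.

211 mm

Layer 1 at 25 °C → α = 2.5×10⁻⁴ K⁻¹
Layer 2 at 16 °C → α = 1.9×10⁻⁴ K⁻¹
Layer 3 at 9.9 °C → α = 1.4×10⁻⁴ K⁻¹
Layer 4 at 1.9 °C → α = 0.82×10⁻⁴ K⁻¹
0–70 m: 1.9 × 2.5×10⁻⁴ × 70 = 0.03325 m
Layer 2: 310 × 1.9×10⁻⁴ × 1.3 = 0.07657 m
1 × 1.4×10⁻⁴ × 420 = 0.05880 m
800–1630 m: 0.62 × 0.82×10⁻⁴ × 830 = 0.0421972 m
Δh = 0.03325 + 0.07657 + 0.05880 + 0.0421972 = 0.2108172 m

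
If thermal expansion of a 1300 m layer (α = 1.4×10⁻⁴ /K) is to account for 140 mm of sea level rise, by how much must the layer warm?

ΔT ≈ 0.77 K

ΔT = Δh/(αH) = 0.14 / (1.4×10⁻⁴ × 1300) ≈ 0.7692 K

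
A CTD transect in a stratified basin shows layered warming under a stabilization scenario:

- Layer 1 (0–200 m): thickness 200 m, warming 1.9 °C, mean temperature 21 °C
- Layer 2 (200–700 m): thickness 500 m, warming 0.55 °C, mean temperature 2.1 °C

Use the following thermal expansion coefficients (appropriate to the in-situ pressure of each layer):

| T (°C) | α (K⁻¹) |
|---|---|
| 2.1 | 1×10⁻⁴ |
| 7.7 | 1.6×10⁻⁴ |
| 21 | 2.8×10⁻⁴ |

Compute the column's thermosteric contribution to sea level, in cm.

13.4 cm

Layer 1 at 21 °C → α = 2.8×10⁻⁴ K⁻¹
Layer 2 at 2.1 °C → α = 1×10⁻⁴ K⁻¹
Layer 1: 2.8×10⁻⁴ × 200 × 1.9 = 0.10640 m
Layer 2: 1×10⁻⁴ × 0.55 × 500 = 0.02750 m
Δh = 0.10640 + 0.02750 = 0.13390 m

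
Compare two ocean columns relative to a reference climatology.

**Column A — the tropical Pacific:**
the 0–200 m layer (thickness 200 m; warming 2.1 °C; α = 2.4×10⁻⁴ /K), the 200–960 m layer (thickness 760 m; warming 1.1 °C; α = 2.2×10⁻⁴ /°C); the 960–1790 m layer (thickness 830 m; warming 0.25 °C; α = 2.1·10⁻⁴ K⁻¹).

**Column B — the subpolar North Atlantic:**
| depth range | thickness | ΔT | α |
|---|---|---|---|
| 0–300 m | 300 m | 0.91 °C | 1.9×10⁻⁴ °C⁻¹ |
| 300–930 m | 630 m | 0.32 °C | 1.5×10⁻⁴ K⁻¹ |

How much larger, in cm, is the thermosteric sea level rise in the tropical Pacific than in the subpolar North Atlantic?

A Layer 1: 200 × 2.4×10⁻⁴ × 2.1 = 0.10080 m
A 200–960 m: 2.2×10⁻⁴ × 760 × 1.1 = 0.18392 m
A 960–1790 m: 830 × 0.25 × 2.1×10⁻⁴ = 0.043575 m
A total: 0.328295 m
B Layer 1: 0.91 × 1.9×10⁻⁴ × 300 = 0.05187 m
B Layer 2: 630 × 1.5×10⁻⁴ × 0.32 = 0.03024 m
B total: 0.08211 m
Difference: 0.328295 − 0.08211 = 0.246185 m

Δh_A − Δh_B ≈ 24.6 cm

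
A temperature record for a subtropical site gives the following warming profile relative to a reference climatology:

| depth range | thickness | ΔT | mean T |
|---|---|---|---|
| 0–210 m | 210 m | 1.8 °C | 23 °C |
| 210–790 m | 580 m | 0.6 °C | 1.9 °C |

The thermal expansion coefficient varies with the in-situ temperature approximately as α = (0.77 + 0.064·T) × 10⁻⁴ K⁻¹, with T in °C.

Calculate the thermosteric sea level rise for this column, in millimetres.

Δh ≈ 120 mm

Layer 1: α = (0.77 + 0.064×23)×10⁻⁴ = 2.242×10⁻⁴ K⁻¹
Layer 2: α = (0.77 + 0.064×1.9)×10⁻⁴ = 0.8916×10⁻⁴ K⁻¹
Layer 1: 1.8 × 210 × 2.242×10⁻⁴ = 0.0847476 m
Layer 2: 580 × 0.8916×10⁻⁴ × 0.6 = 0.03102768 m
Δh = 0.0847476 + 0.03102768 = 0.11577528 m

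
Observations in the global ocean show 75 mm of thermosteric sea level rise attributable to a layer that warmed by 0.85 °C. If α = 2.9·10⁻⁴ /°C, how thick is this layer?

H ≈ 304 m

H = Δh/(αΔT) = 0.075 / (2.9×10⁻⁴ × 0.85) ≈ 304.3 m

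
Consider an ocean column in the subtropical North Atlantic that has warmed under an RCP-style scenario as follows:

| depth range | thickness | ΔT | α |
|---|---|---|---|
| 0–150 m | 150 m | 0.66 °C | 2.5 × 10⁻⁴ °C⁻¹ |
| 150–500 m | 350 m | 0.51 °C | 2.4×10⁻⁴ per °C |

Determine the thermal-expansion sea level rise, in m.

Δh ≈ 0.0676 m

0–150 m: 2.5×10⁻⁴ × 0.66 × 150 = 0.02475 m
Layer 2: 2.4×10⁻⁴ × 350 × 0.51 = 0.04284 m
Δh = 0.02475 + 0.04284 = 0.06759 m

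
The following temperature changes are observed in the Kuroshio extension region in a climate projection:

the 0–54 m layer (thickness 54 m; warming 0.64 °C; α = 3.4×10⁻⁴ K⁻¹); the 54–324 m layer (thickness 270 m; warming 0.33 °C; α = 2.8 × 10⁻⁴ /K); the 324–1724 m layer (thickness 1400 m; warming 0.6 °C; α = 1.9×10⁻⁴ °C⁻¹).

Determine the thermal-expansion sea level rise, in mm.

Layer 1: 54 × 0.64 × 3.4×10⁻⁴ = 0.0117504 m
2.8×10⁻⁴ × 0.33 × 270 = 0.024948 m
0.6 × 1400 × 1.9×10⁻⁴ = 0.15960 m
Δh = 0.0117504 + 0.024948 + 0.15960 = 0.1962984 m

about 200 mm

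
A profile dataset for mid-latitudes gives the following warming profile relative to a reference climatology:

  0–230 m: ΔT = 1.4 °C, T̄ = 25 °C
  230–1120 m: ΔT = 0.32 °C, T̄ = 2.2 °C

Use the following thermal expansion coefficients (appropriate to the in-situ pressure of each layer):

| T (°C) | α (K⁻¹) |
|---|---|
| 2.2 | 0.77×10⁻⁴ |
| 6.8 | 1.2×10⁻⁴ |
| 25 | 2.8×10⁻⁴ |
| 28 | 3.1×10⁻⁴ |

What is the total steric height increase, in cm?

Layer 1 at 25 °C → α = 2.8×10⁻⁴ K⁻¹
Layer 2 at 2.2 °C → α = 0.77×10⁻⁴ K⁻¹
0–230 m: 1.4 × 230 × 2.8×10⁻⁴ = 0.09016 m
230–1120 m: 0.32 × 890 × 0.77×10⁻⁴ = 0.0219296 m
Δh = 0.09016 + 0.0219296 = 0.1120896 m ≈ 11 cm

11 cm of thermosteric rise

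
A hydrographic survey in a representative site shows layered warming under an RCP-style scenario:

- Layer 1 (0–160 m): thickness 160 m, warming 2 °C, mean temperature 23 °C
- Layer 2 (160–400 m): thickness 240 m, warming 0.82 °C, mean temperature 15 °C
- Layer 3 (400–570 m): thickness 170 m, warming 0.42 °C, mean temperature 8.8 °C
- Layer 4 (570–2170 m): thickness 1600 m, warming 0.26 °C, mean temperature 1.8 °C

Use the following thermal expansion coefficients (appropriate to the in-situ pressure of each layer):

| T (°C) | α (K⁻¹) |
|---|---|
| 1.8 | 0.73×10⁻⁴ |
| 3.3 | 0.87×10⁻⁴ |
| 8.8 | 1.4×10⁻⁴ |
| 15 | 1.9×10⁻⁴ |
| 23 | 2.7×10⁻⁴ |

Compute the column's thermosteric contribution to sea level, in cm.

Layer 1 at 23 °C → α = 2.7×10⁻⁴ K⁻¹
Layer 2 at 15 °C → α = 1.9×10⁻⁴ K⁻¹
Layer 3 at 8.8 °C → α = 1.4×10⁻⁴ K⁻¹
Layer 4 at 1.8 °C → α = 0.73×10⁻⁴ K⁻¹
2.7×10⁻⁴ × 160 × 2 = 0.08640 m
Layer 2: 1.9×10⁻⁴ × 240 × 0.82 = 0.037392 m
170 × 1.4×10⁻⁴ × 0.42 = 0.009996 m
Layer 4: 0.73×10⁻⁴ × 1600 × 0.26 = 0.030368 m
Δh = 0.08640 + 0.037392 + 0.009996 + 0.030368 = 0.164156 m ≈ 16.4 cm

Δh ≈ 16.4 cm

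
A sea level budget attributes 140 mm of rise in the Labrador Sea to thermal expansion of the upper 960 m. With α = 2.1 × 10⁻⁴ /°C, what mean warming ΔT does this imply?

ΔT ≈ 0.694 °C

ΔT = Δh/(αH) = 0.14 / (2.1×10⁻⁴ × 960) ≈ 0.6944 °C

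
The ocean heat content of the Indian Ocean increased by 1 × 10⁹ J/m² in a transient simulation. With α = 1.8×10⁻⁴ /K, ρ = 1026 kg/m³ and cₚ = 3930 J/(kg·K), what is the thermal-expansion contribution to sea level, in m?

Δh = αQ/(ρcₚ) = 1.8×10⁻⁴ × 1×10⁹ / (1026 × 3930) ≈ 0.044641 m

Δh = 0.0446 m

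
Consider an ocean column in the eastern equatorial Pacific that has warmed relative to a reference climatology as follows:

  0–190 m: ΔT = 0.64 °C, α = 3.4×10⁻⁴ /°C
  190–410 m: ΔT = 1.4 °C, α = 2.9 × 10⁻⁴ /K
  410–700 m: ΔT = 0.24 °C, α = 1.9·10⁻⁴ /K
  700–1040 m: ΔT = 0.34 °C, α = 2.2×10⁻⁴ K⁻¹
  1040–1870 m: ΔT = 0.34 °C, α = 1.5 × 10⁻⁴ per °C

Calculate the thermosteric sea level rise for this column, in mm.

210 mm

Layer 1: 190 × 0.64 × 3.4×10⁻⁴ = 0.041344 m
190–410 m: 220 × 1.4 × 2.9×10⁻⁴ = 0.08932 m
410–700 m: 290 × 0.24 × 1.9×10⁻⁴ = 0.013224 m
700–1040 m: 340 × 2.2×10⁻⁴ × 0.34 = 0.025432 m
1.5×10⁻⁴ × 830 × 0.34 = 0.04233 m
Δh = 0.041344 + 0.08932 + 0.013224 + 0.025432 + 0.04233 = 0.21165 m ≈ 210 mm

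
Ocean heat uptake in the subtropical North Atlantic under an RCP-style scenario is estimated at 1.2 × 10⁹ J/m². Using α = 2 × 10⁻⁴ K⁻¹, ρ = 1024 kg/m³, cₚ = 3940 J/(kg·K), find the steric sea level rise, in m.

0.0595 m

Δh = αQ/(ρcₚ) = 2×10⁻⁴ × 1.2×10⁹ / (1024 × 3940) ≈ 0.059486 m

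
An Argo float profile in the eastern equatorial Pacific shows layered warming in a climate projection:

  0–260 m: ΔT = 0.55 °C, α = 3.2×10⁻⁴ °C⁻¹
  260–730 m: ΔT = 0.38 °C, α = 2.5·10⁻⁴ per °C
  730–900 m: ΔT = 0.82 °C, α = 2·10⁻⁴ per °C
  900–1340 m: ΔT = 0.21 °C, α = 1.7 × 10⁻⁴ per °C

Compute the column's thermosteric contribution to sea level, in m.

Layer 1: 260 × 0.55 × 3.2×10⁻⁴ = 0.04576 m
Layer 2: 0.38 × 470 × 2.5×10⁻⁴ = 0.04465 m
730–900 m: 170 × 0.82 × 2×10⁻⁴ = 0.02788 m
1.7×10⁻⁴ × 440 × 0.21 = 0.015708 m
Δh = 0.04576 + 0.04465 + 0.02788 + 0.015708 = 0.133998 m

Δh = 0.13 m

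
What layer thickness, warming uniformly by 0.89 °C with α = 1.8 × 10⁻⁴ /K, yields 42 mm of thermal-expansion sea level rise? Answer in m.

about 262 m

H = Δh/(αΔT) = 0.042 / (1.8×10⁻⁴ × 0.89) ≈ 262.2 m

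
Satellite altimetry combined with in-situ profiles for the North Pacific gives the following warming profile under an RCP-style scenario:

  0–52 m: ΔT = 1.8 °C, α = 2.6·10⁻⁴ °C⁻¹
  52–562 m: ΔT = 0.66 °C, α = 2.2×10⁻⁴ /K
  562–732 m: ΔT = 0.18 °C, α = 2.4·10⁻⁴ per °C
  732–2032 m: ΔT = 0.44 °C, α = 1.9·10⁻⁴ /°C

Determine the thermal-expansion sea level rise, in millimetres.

2.6×10⁻⁴ × 1.8 × 52 = 0.024336 m
510 × 2.2×10⁻⁴ × 0.66 = 0.074052 m
Layer 3: 170 × 0.18 × 2.4×10⁻⁴ = 0.007344 m
732–2032 m: 0.44 × 1300 × 1.9×10⁻⁴ = 0.10868 m
Δh = 0.024336 + 0.074052 + 0.007344 + 0.10868 = 0.214412 m ≈ 214 mm

Δh ≈ 214 mm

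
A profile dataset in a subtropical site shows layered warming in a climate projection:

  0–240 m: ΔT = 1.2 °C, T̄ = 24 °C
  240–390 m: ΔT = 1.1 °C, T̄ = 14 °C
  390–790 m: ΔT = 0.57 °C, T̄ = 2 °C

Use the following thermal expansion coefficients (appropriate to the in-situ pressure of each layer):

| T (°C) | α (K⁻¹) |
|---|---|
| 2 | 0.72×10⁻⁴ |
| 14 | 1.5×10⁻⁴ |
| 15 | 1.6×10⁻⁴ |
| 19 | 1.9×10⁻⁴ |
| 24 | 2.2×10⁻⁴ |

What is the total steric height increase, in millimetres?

about 105 mm

Layer 1 at 24 °C → α = 2.2×10⁻⁴ K⁻¹
Layer 2 at 14 °C → α = 1.5×10⁻⁴ K⁻¹
Layer 3 at 2 °C → α = 0.72×10⁻⁴ K⁻¹
240 × 1.2 × 2.2×10⁻⁴ = 0.06336 m
Layer 2: 150 × 1.5×10⁻⁴ × 1.1 = 0.02475 m
Layer 3: 0.57 × 0.72×10⁻⁴ × 400 = 0.016416 m
Δh = 0.06336 + 0.02475 + 0.016416 = 0.104526 m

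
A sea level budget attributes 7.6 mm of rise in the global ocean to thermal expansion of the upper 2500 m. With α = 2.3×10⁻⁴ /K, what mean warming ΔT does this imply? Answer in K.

ΔT = Δh/(αH) = 0.0076 / (2.3×10⁻⁴ × 2500) ≈ 0.01322 K

about 0.013 K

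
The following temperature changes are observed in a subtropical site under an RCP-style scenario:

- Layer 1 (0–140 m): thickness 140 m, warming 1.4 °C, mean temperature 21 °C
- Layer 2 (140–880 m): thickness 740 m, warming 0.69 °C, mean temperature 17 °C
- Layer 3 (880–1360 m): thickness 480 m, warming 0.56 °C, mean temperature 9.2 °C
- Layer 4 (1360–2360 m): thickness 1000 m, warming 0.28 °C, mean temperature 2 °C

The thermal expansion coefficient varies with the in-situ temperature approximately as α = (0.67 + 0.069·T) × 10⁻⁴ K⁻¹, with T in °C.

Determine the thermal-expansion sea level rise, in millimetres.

193 mm of thermosteric rise

Layer 1: α = (0.67 + 0.069×21)×10⁻⁴ = 2.119×10⁻⁴ K⁻¹
Layer 2: α = (0.67 + 0.069×17)×10⁻⁴ = 1.843×10⁻⁴ K⁻¹
Layer 3: α = (0.67 + 0.069×9.2)×10⁻⁴ = 1.3048×10⁻⁴ K⁻¹
Layer 4: α = (0.67 + 0.069×2)×10⁻⁴ = 0.808×10⁻⁴ K⁻¹
140 × 1.4 × 2.119×10⁻⁴ = 0.0415324 m
140–880 m: 0.69 × 1.843×10⁻⁴ × 740 = 0.09410358 m
880–1360 m: 0.56 × 480 × 1.3048×10⁻⁴ = 0.035073024 m
Layer 4: 0.28 × 1000 × 0.808×10⁻⁴ = 0.022624 m
Δh = 0.0415324 + 0.09410358 + 0.035073024 + 0.022624 = 0.193333004 m ≈ 193 mm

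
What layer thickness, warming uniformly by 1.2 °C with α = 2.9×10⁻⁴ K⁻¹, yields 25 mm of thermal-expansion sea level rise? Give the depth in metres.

about 71.8 m

H = Δh/(αΔT) = 0.025 / (2.9×10⁻⁴ × 1.2) ≈ 71.84 m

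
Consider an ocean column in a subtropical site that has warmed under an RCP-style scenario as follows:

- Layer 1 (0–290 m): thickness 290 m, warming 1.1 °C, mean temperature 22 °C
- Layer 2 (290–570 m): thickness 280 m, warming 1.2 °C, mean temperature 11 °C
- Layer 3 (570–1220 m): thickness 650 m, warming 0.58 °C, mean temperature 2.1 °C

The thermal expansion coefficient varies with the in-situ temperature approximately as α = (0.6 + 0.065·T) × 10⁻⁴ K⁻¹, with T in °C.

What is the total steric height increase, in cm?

14 cm

Layer 1: α = (0.6 + 0.065×22)×10⁻⁴ = 2.03×10⁻⁴ K⁻¹
Layer 2: α = (0.6 + 0.065×11)×10⁻⁴ = 1.315×10⁻⁴ K⁻¹
Layer 3: α = (0.6 + 0.065×2.1)×10⁻⁴ = 0.7365×10⁻⁴ K⁻¹
0–290 m: 290 × 1.1 × 2.03×10⁻⁴ = 0.064757 m
280 × 1.2 × 1.315×10⁻⁴ = 0.044184 m
570–1220 m: 0.7365×10⁻⁴ × 650 × 0.58 = 0.02776605 m
Δh = 0.064757 + 0.044184 + 0.02776605 = 0.13670705 m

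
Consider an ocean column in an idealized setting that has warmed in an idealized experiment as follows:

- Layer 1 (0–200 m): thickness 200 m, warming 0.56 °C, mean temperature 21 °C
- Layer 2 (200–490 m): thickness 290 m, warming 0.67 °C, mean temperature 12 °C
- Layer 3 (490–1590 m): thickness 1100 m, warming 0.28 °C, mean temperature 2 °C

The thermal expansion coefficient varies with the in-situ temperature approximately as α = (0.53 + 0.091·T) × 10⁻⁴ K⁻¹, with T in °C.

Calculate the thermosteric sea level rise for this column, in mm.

Δh ≈ 81 mm

Layer 1: α = (0.53 + 0.091×21)×10⁻⁴ = 2.441×10⁻⁴ K⁻¹
Layer 2: α = (0.53 + 0.091×12)×10⁻⁴ = 1.622×10⁻⁴ K⁻¹
Layer 3: α = (0.53 + 0.091×2)×10⁻⁴ = 0.712×10⁻⁴ K⁻¹
2.441×10⁻⁴ × 200 × 0.56 = 0.0273392 m
Layer 2: 1.622×10⁻⁴ × 0.67 × 290 = 0.03151546 m
Layer 3: 1100 × 0.28 × 0.712×10⁻⁴ = 0.0219296 m
Δh = 0.0273392 + 0.03151546 + 0.0219296 = 0.08078426 m ≈ 81 mm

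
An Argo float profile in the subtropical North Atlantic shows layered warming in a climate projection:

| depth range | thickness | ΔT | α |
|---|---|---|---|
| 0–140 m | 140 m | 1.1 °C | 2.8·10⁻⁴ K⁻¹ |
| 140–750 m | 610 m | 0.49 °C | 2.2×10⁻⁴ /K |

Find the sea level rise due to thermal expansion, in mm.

Δh ≈ 109 mm

0–140 m: 2.8×10⁻⁴ × 140 × 1.1 = 0.04312 m
Layer 2: 2.2×10⁻⁴ × 0.49 × 610 = 0.065758 m
Δh = 0.04312 + 0.065758 = 0.108878 m ≈ 109 mm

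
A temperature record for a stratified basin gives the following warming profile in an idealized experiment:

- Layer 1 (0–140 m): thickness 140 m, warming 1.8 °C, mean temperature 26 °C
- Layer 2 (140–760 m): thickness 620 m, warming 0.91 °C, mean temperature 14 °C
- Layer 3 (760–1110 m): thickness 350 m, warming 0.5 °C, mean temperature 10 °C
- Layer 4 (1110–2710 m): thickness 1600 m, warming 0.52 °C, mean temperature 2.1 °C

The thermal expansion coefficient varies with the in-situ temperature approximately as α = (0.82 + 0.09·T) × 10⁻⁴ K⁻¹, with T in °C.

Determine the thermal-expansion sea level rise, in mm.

311 mm of thermosteric rise

Layer 1: α = (0.82 + 0.09×26)×10⁻⁴ = 3.16×10⁻⁴ K⁻¹
Layer 2: α = (0.82 + 0.09×14)×10⁻⁴ = 2.08×10⁻⁴ K⁻¹
Layer 3: α = (0.82 + 0.09×10)×10⁻⁴ = 1.72×10⁻⁴ K⁻¹
Layer 4: α = (0.82 + 0.09×2.1)×10⁻⁴ = 1.009×10⁻⁴ K⁻¹
3.16×10⁻⁴ × 1.8 × 140 = 0.079632 m
0.91 × 620 × 2.08×10⁻⁴ = 0.1173536 m
1.72×10⁻⁴ × 350 × 0.5 = 0.03010 m
0.52 × 1600 × 1.009×10⁻⁴ = 0.0839488 m
Δh = 0.079632 + 0.1173536 + 0.03010 + 0.0839488 = 0.3110344 m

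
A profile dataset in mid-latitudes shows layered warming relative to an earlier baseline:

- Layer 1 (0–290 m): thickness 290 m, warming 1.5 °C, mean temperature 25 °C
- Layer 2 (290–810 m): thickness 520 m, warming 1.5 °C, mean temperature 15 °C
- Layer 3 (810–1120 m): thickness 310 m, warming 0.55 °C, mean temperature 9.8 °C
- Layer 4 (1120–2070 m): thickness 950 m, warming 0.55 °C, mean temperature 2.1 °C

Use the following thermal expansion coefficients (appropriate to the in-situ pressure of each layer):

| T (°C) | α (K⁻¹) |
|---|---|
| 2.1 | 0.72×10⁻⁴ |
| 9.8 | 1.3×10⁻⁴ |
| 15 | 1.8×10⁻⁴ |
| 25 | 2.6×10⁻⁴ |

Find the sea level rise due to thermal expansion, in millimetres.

Δh = 313 mm

Layer 1 at 25 °C → α = 2.6×10⁻⁴ K⁻¹
Layer 2 at 15 °C → α = 1.8×10⁻⁴ K⁻¹
Layer 3 at 9.8 °C → α = 1.3×10⁻⁴ K⁻¹
Layer 4 at 2.1 °C → α = 0.72×10⁻⁴ K⁻¹
290 × 2.6×10⁻⁴ × 1.5 = 0.11310 m
1.5 × 1.8×10⁻⁴ × 520 = 0.14040 m
810–1120 m: 1.3×10⁻⁴ × 310 × 0.55 = 0.022165 m
Layer 4: 0.72×10⁻⁴ × 950 × 0.55 = 0.03762 m
Δh = 0.11310 + 0.14040 + 0.022165 + 0.03762 = 0.313285 m ≈ 313 mm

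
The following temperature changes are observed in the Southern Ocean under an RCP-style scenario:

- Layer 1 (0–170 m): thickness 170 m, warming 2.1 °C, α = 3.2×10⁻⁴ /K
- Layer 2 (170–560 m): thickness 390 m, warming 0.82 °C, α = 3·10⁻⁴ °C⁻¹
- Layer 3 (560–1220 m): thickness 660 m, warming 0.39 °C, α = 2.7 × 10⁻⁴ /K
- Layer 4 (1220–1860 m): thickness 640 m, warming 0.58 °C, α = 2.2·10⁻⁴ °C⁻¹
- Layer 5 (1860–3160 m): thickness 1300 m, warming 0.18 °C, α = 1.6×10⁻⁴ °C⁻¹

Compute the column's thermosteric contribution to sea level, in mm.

Δh ≈ 399 mm

0–170 m: 3.2×10⁻⁴ × 2.1 × 170 = 0.11424 m
170–560 m: 0.82 × 390 × 3×10⁻⁴ = 0.09594 m
Layer 3: 2.7×10⁻⁴ × 0.39 × 660 = 0.069498 m
1220–1860 m: 2.2×10⁻⁴ × 640 × 0.58 = 0.081664 m
Layer 5: 1300 × 0.18 × 1.6×10⁻⁴ = 0.03744 m
Δh = 0.11424 + 0.09594 + 0.069498 + 0.081664 + 0.03744 = 0.398782 m ≈ 399 mm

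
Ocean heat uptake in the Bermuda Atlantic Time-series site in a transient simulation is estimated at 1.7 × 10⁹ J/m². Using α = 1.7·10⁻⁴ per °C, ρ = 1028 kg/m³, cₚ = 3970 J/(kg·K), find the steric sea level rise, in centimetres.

Δh = αQ/(ρcₚ) = 1.7×10⁻⁴ × 1.7×10⁹ / (1028 × 3970) ≈ 0.070813 m

Δh = 7.1 cm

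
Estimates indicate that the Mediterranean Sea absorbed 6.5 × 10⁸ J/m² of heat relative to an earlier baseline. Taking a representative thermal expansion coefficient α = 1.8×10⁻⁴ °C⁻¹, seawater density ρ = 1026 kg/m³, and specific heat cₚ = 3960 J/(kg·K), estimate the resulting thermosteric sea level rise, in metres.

0.029 m of thermosteric rise

Δh = αQ/(ρcₚ) = 1.8×10⁻⁴ × 6.5×10⁸ / (1026 × 3960) ≈ 0.028797 m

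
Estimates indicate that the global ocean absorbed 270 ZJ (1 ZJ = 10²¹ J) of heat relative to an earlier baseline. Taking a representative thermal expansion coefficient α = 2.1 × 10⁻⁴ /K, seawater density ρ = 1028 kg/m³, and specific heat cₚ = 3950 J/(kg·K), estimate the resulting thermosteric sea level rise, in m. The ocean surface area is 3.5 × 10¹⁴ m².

Per unit area: Q = 270×10²¹ / (3.5×10¹⁴) ≈ 7.714×10⁸ J/m²
Δh = αQ/(ρcₚ) = 2.1×10⁻⁴ × 7.714×10⁸ / (1028 × 3950) ≈ 0.039894 m

0.040 m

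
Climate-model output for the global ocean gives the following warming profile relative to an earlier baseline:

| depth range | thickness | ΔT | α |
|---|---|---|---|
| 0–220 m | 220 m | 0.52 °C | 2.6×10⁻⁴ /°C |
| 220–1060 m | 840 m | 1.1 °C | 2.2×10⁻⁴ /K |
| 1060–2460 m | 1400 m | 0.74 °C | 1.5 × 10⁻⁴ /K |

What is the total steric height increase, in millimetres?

388 mm

0–220 m: 2.6×10⁻⁴ × 220 × 0.52 = 0.029744 m
Layer 2: 840 × 2.2×10⁻⁴ × 1.1 = 0.20328 m
Layer 3: 1400 × 0.74 × 1.5×10⁻⁴ = 0.15540 m
Δh = 0.029744 + 0.20328 + 0.15540 = 0.388424 m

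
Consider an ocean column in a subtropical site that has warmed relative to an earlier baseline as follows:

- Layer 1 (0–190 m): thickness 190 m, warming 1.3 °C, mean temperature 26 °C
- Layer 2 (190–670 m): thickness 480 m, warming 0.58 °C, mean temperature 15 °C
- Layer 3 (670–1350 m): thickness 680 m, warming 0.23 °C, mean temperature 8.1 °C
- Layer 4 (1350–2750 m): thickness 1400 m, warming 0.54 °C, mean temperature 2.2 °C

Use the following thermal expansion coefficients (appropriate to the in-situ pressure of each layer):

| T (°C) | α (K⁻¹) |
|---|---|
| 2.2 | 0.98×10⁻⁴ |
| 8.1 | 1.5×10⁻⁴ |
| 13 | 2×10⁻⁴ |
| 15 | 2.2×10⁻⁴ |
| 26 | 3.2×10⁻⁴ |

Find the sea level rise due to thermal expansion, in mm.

238 mm of thermosteric rise

Layer 1 at 26 °C → α = 3.2×10⁻⁴ K⁻¹
Layer 2 at 15 °C → α = 2.2×10⁻⁴ K⁻¹
Layer 3 at 8.1 °C → α = 1.5×10⁻⁴ K⁻¹
Layer 4 at 2.2 °C → α = 0.98×10⁻⁴ K⁻¹
1.3 × 190 × 3.2×10⁻⁴ = 0.07904 m
190–670 m: 2.2×10⁻⁴ × 0.58 × 480 = 0.061248 m
0.23 × 1.5×10⁻⁴ × 680 = 0.02346 m
Layer 4: 0.98×10⁻⁴ × 1400 × 0.54 = 0.074088 m
Δh = 0.07904 + 0.061248 + 0.02346 + 0.074088 = 0.237836 m ≈ 238 mm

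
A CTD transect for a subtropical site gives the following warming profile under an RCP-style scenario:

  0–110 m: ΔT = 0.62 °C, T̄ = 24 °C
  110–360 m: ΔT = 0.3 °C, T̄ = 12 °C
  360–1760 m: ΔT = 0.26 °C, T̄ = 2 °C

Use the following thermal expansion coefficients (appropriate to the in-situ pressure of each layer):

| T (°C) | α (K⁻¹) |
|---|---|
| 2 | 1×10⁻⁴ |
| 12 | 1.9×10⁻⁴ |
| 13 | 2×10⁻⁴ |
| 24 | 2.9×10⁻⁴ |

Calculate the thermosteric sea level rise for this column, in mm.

Layer 1 at 24 °C → α = 2.9×10⁻⁴ K⁻¹
Layer 2 at 12 °C → α = 1.9×10⁻⁴ K⁻¹
Layer 3 at 2 °C → α = 1×10⁻⁴ K⁻¹
2.9×10⁻⁴ × 110 × 0.62 = 0.019778 m
110–360 m: 1.9×10⁻⁴ × 250 × 0.3 = 0.01425 m
Layer 3: 0.26 × 1400 × 1×10⁻⁴ = 0.03640 m
Δh = 0.019778 + 0.01425 + 0.03640 = 0.070428 m

about 70.4 mm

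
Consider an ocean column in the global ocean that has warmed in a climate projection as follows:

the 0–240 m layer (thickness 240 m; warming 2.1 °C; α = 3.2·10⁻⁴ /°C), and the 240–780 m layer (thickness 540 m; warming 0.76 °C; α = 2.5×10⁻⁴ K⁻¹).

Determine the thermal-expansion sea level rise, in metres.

0.26 m

0–240 m: 3.2×10⁻⁴ × 2.1 × 240 = 0.16128 m
2.5×10⁻⁴ × 0.76 × 540 = 0.10260 m
Δh = 0.16128 + 0.10260 = 0.26388 m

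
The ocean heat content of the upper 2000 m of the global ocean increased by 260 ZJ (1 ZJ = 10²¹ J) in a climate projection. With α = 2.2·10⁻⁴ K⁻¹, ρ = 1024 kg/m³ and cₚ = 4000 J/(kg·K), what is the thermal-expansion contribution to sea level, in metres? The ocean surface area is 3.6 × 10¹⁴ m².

Per unit area: Q = 260×10²¹ / (3.6×10¹⁴) ≈ 7.222×10⁸ J/m²
Δh = αQ/(ρcₚ) = 2.2×10⁻⁴ × 7.222×10⁸ / (1024 × 4000) ≈ 0.03879 m

0.0388 m of thermosteric rise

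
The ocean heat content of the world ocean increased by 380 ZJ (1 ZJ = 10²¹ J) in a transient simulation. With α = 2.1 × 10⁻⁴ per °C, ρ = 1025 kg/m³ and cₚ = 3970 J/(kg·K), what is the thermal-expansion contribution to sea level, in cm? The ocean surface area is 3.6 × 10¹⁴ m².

5.45 cm of thermosteric rise

Per unit area: Q = 380×10²¹ / (3.6×10¹⁴) ≈ 1.056×10⁹ J/m²
Δh = αQ/(ρcₚ) = 2.1×10⁻⁴ × 1.056×10⁹ / (1025 × 3970) ≈ 0.054497 m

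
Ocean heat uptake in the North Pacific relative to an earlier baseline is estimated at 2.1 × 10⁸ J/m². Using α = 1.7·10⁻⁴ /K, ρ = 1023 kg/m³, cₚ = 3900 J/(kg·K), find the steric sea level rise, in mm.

Δh ≈ 8.95 mm

Δh = αQ/(ρcₚ) = 1.7×10⁻⁴ × 2.1×10⁸ / (1023 × 3900) ≈ 0.008948 m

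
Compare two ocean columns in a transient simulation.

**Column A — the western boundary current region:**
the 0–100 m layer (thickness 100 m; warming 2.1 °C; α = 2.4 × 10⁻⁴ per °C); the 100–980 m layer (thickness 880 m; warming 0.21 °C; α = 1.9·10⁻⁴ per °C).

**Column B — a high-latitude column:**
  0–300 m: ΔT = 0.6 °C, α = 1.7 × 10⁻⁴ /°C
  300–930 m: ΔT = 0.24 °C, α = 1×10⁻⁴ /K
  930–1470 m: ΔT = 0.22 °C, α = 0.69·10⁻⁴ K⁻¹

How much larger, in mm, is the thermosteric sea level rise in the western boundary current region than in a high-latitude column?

Δh_A − Δh_B ≈ 31.6 mm

A Layer 1: 2.1 × 100 × 2.4×10⁻⁴ = 0.05040 m
A 100–980 m: 1.9×10⁻⁴ × 880 × 0.21 = 0.035112 m
A total: 0.085512 m
B Layer 1: 1.7×10⁻⁴ × 300 × 0.6 = 0.03060 m
B 630 × 1×10⁻⁴ × 0.24 = 0.01512 m
B 0.22 × 540 × 0.69×10⁻⁴ = 0.0081972 m
B total: 0.0539172 m
Difference: 0.085512 − 0.0539172 = 0.0315948 m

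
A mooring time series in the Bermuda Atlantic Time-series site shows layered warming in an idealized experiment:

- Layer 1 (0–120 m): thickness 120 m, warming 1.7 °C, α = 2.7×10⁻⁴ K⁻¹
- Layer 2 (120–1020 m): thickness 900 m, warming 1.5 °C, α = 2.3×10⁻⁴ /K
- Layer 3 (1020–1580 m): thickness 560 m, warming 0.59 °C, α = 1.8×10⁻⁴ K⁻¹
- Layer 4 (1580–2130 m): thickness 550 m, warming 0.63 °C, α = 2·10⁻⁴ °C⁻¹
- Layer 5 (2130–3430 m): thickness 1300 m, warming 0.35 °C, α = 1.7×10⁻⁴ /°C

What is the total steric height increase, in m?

0.57 m of thermosteric rise

0–120 m: 120 × 2.7×10⁻⁴ × 1.7 = 0.05508 m
Layer 2: 1.5 × 2.3×10⁻⁴ × 900 = 0.31050 m
Layer 3: 560 × 1.8×10⁻⁴ × 0.59 = 0.059472 m
Layer 4: 0.63 × 550 × 2×10⁻⁴ = 0.06930 m
Layer 5: 1.7×10⁻⁴ × 1300 × 0.35 = 0.07735 m
Δh = 0.05508 + 0.31050 + 0.059472 + 0.06930 + 0.07735 = 0.571702 m ≈ 0.57 m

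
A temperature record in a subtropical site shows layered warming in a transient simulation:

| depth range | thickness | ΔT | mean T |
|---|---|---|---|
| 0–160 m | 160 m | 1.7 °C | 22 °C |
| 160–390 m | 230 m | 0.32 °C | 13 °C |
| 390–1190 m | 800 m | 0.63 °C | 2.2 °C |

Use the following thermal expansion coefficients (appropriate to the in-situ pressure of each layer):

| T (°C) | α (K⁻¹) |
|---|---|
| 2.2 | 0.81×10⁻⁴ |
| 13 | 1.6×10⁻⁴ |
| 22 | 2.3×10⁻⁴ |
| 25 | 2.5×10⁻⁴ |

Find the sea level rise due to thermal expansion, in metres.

Layer 1 at 22 °C → α = 2.3×10⁻⁴ K⁻¹
Layer 2 at 13 °C → α = 1.6×10⁻⁴ K⁻¹
Layer 3 at 2.2 °C → α = 0.81×10⁻⁴ K⁻¹
0–160 m: 2.3×10⁻⁴ × 160 × 1.7 = 0.06256 m
Layer 2: 0.32 × 1.6×10⁻⁴ × 230 = 0.011776 m
Layer 3: 0.63 × 800 × 0.81×10⁻⁴ = 0.040824 m
Δh = 0.06256 + 0.011776 + 0.040824 = 0.11516 m ≈ 0.115 m

0.115 m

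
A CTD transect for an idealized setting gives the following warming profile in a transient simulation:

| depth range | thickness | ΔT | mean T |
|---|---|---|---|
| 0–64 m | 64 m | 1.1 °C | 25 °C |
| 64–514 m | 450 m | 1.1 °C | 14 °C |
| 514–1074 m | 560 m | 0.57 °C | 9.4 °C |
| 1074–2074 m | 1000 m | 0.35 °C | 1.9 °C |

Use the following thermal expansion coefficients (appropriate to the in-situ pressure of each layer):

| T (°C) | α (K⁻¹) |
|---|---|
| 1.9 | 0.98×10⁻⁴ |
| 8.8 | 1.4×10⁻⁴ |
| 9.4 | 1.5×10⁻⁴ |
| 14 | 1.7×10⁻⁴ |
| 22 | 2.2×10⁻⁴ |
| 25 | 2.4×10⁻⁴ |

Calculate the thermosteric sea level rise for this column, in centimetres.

Layer 1 at 25 °C → α = 2.4×10⁻⁴ K⁻¹
Layer 2 at 14 °C → α = 1.7×10⁻⁴ K⁻¹
Layer 3 at 9.4 °C → α = 1.5×10⁻⁴ K⁻¹
Layer 4 at 1.9 °C → α = 0.98×10⁻⁴ K⁻¹
Layer 1: 1.1 × 2.4×10⁻⁴ × 64 = 0.016896 m
Layer 2: 450 × 1.7×10⁻⁴ × 1.1 = 0.08415 m
Layer 3: 560 × 1.5×10⁻⁴ × 0.57 = 0.04788 m
0.98×10⁻⁴ × 0.35 × 1000 = 0.03430 m
Δh = 0.016896 + 0.08415 + 0.04788 + 0.03430 = 0.183226 m

Δh = 18 cm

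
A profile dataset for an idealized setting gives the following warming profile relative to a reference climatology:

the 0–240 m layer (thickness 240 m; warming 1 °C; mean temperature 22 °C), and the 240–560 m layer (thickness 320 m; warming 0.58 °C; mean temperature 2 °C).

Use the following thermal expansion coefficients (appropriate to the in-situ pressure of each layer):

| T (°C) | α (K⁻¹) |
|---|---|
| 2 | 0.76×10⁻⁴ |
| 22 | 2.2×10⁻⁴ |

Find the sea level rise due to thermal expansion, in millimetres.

Layer 1 at 22 °C → α = 2.2×10⁻⁴ K⁻¹
Layer 2 at 2 °C → α = 0.76×10⁻⁴ K⁻¹
Layer 1: 2.2×10⁻⁴ × 240 × 1 = 0.05280 m
0.58 × 0.76×10⁻⁴ × 320 = 0.0141056 m
Δh = 0.05280 + 0.0141056 = 0.0669056 m

67 mm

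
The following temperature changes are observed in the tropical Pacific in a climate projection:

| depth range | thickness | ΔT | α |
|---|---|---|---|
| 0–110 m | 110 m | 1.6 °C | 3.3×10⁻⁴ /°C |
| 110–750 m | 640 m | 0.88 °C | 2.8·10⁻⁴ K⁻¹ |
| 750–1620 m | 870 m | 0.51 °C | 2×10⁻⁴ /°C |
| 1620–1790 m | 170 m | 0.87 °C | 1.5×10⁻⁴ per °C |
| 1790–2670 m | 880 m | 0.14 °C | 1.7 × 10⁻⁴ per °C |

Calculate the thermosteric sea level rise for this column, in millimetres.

Layer 1: 3.3×10⁻⁴ × 110 × 1.6 = 0.05808 m
110–750 m: 2.8×10⁻⁴ × 640 × 0.88 = 0.157696 m
Layer 3: 870 × 2×10⁻⁴ × 0.51 = 0.08874 m
0.87 × 170 × 1.5×10⁻⁴ = 0.022185 m
0.14 × 1.7×10⁻⁴ × 880 = 0.020944 m
Δh = 0.05808 + 0.157696 + 0.08874 + 0.022185 + 0.020944 = 0.347645 m ≈ 350 mm

Δh ≈ 350 mm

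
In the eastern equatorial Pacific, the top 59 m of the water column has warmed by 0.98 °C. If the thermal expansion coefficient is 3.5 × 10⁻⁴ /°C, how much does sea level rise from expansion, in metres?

0.020 m of thermosteric rise

Δh = αΔT·H = 3.5×10⁻⁴ × 0.98 × 59 = 0.020237 m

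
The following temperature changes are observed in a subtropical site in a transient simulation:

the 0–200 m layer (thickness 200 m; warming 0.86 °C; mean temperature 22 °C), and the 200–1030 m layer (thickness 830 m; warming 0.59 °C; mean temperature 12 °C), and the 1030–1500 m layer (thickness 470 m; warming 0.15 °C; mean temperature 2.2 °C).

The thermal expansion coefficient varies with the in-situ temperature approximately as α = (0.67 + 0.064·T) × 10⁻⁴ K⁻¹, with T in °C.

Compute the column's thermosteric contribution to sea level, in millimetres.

Layer 1: α = (0.67 + 0.064×22)×10⁻⁴ = 2.078×10⁻⁴ K⁻¹
Layer 2: α = (0.67 + 0.064×12)×10⁻⁴ = 1.438×10⁻⁴ K⁻¹
Layer 3: α = (0.67 + 0.064×2.2)×10⁻⁴ = 0.8108×10⁻⁴ K⁻¹
0–200 m: 200 × 2.078×10⁻⁴ × 0.86 = 0.0357416 m
830 × 1.438×10⁻⁴ × 0.59 = 0.07041886 m
Layer 3: 0.8108×10⁻⁴ × 0.15 × 470 = 0.00571614 m
Δh = 0.0357416 + 0.07041886 + 0.00571614 = 0.1118766 m ≈ 112 mm

Δh ≈ 112 mm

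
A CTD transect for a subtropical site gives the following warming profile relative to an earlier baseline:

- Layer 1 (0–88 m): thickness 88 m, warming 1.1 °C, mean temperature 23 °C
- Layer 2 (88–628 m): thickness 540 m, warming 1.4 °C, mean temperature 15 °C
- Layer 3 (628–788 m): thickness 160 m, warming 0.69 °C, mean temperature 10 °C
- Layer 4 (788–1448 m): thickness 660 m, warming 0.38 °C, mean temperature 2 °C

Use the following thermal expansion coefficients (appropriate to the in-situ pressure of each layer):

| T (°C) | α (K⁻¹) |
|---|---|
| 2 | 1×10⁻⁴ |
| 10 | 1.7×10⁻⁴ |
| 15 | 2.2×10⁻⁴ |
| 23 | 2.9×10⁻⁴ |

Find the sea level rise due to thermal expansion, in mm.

Layer 1 at 23 °C → α = 2.9×10⁻⁴ K⁻¹
Layer 2 at 15 °C → α = 2.2×10⁻⁴ K⁻¹
Layer 3 at 10 °C → α = 1.7×10⁻⁴ K⁻¹
Layer 4 at 2 °C → α = 1×10⁻⁴ K⁻¹
1.1 × 88 × 2.9×10⁻⁴ = 0.028072 m
1.4 × 2.2×10⁻⁴ × 540 = 0.16632 m
628–788 m: 0.69 × 160 × 1.7×10⁻⁴ = 0.018768 m
0.38 × 660 × 1×10⁻⁴ = 0.02508 m
Δh = 0.028072 + 0.16632 + 0.018768 + 0.02508 = 0.23824 m

Δh ≈ 238 mm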